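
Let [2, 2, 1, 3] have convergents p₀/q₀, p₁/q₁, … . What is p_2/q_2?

Using pₖ = aₖpₖ₋₁ + pₖ₋₂, qₖ = aₖqₖ₋₁ + qₖ₋₂ (with p₋₁=1, p₋₂=0, q₋₁=0, q₋₂=1):
  k=0: a=2, p=2, q=1
  k=1: a=2, p=5, q=2
  k=2: a=1, p=7, q=3

7/3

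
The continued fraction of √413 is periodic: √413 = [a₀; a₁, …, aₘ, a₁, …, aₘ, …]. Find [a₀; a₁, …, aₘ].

[20; 3, 9, 1, 4, 1, 9, 3, 40]

a₀ = ⌊√413⌋ = 20.
With m₀=0, d₀=1 and mₖ₊₁ = dₖaₖ − mₖ, dₖ₊₁ = (n − mₖ₊₁²)/dₖ, aₖ₊₁ = ⌊(a₀+mₖ₊₁)/dₖ₊₁⌋:
  k=1: m=20, d=13, a=3
  k=2: m=19, d=4, a=9
  k=3: m=17, d=31, a=1
  k=4: m=14, d=7, a=4
  k=5: m=14, d=31, a=1
  k=6: m=17, d=4, a=9
  k=7: m=19, d=13, a=3
  k=8: m=20, d=1, a=40
d=1 and a=2a₀=40 at k=8, so the next step gives (m, d) = (20, 13) again — its k=1 value — and the period has length 8.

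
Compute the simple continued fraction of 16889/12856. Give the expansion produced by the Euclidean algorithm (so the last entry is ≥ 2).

16889 = 1×12856 + 4033
12856 = 3×4033 + 757
4033 = 5×757 + 248
757 = 3×248 + 13
248 = 19×13 + 1
13 = 13×1 + 0  (stop)
So 16889/12856 = [1; 3, 5, 3, 19, 13].

[1; 3, 5, 3, 19, 13]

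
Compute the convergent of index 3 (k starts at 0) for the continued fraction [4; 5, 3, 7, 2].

490/117

Using pₖ = aₖpₖ₋₁ + pₖ₋₂, qₖ = aₖqₖ₋₁ + qₖ₋₂ (with p₋₁=1, p₋₂=0, q₋₁=0, q₋₂=1):
  k=0: a=4, p=4, q=1
  k=1: a=5, p=21, q=5
  k=2: a=3, p=67, q=16
  k=3: a=7, p=490, q=117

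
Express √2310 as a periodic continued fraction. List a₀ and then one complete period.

a₀ = ⌊√2310⌋ = 48.
With m₀=0, d₀=1 and mₖ₊₁ = dₖaₖ − mₖ, dₖ₊₁ = (n − mₖ₊₁²)/dₖ, aₖ₊₁ = ⌊(a₀+mₖ₊₁)/dₖ₊₁⌋:
  k=1: m=48, d=6, a=16
  k=2: m=48, d=1, a=96
d=1 and a=2a₀=96 at k=2, so the next step gives (m, d) = (48, 6) again — its k=1 value — and the period has length 2.

[48; 16, 96]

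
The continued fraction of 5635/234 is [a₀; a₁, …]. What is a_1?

5635 = 24·234 + 19   →  a_0 = 24
234 = 12·19 + 6   →  a_1 = 12

12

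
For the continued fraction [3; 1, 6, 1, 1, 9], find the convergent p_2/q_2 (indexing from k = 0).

Using pₖ = aₖpₖ₋₁ + pₖ₋₂, qₖ = aₖqₖ₋₁ + qₖ₋₂ (with p₋₁=1, p₋₂=0, q₋₁=0, q₋₂=1):
  k=0: a=3, p=3, q=1
  k=1: a=1, p=4, q=1
  k=2: a=6, p=27, q=7

27/7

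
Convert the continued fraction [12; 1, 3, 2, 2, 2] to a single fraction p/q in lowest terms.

Using pₖ = aₖpₖ₋₁ + pₖ₋₂ and qₖ = aₖqₖ₋₁ + qₖ₋₂:
  k=0: a=12, p=12, q=1
  k=1: a=1, p=13, q=1
  k=2: a=3, p=51, q=4
  k=3: a=2, p=115, q=9
  k=4: a=2, p=281, q=22
  k=5: a=2, p=677, q=53

677/53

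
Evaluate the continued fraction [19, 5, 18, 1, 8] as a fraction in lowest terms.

16491/859

Fold from the inside: start with 8/1.
  1 + 1/8 = 9/8
  18 + 8/9 = 170/9
  5 + 9/170 = 859/170
  19 + 170/859 = 16491/859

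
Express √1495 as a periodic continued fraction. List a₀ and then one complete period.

[38; 1, 1, 1, 76]

a₀ = ⌊√1495⌋ = 38.
With m₀=0, d₀=1 and mₖ₊₁ = dₖaₖ − mₖ, dₖ₊₁ = (n − mₖ₊₁²)/dₖ, aₖ₊₁ = ⌊(a₀+mₖ₊₁)/dₖ₊₁⌋:
  k=1: m=38, d=51, a=1
  k=2: m=13, d=26, a=1
  k=3: m=13, d=51, a=1
  k=4: m=38, d=1, a=76
d=1 and a=2a₀=76 at k=4, so the next step gives (m, d) = (38, 51) again — its k=1 value — and the period has length 4.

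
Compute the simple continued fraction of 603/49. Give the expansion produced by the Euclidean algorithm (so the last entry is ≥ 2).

603 = 12·49 + 15
49 = 3·15 + 4
15 = 3·4 + 3
4 = 1·3 + 1
3 = 3·1 + 0  (stop)
So 603/49 = [12; 3, 3, 1, 3].

[12; 3, 3, 1, 3]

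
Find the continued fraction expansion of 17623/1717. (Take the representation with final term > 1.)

[10; 3, 1, 3, 1, 3, 3, 7]

17623 = 10*1717 + 453
1717 = 3*453 + 358
453 = 1*358 + 95
358 = 3*95 + 73
95 = 1*73 + 22
73 = 3*22 + 7
22 = 3*7 + 1
7 = 7*1 + 0  (stop)
So 17623/1717 = [10; 3, 1, 3, 1, 3, 3, 7].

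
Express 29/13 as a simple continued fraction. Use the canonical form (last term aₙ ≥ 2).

[2; 4, 3]

29 = 2·13 + 3
13 = 4·3 + 1
3 = 3·1 + 0  (stop)
So 29/13 = [2; 4, 3].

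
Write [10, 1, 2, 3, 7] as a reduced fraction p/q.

Fold from the inside: start with 7/1.
  3 + 1/7 = 22/7
  2 + 7/22 = 51/22
  1 + 22/51 = 73/51
  10 + 51/73 = 781/73

781/73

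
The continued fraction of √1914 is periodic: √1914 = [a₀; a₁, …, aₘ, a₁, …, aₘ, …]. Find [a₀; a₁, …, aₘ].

a₀ = ⌊√1914⌋ = 43.

[43; 1, 2, 1, 86]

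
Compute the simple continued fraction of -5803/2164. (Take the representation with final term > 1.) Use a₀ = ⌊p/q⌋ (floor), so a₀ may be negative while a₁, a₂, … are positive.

[-3; 3, 7, 9, 1, 2, 3]

-5803 = -3·2164 + 689
2164 = 3·689 + 97
689 = 7·97 + 10
97 = 9·10 + 7
10 = 1·7 + 3
7 = 2·3 + 1
3 = 3·1 + 0  (stop)
So -5803/2164 = [-3; 3, 7, 9, 1, 2, 3].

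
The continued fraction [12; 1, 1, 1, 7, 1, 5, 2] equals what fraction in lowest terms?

Using pₖ = aₖpₖ₋₁ + pₖ₋₂ and qₖ = aₖqₖ₋₁ + qₖ₋₂:
  k=0: a=12, p=12, q=1
  k=1: a=1, p=13, q=1
  k=2: a=1, p=25, q=2
  k=3: a=1, p=38, q=3
  k=4: a=7, p=291, q=23
  k=5: a=1, p=329, q=26
  k=6: a=5, p=1936, q=153
  k=7: a=2, p=4201, q=332

4201/332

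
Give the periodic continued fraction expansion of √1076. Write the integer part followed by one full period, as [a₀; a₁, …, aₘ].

[32; 1, 4, 16, 4, 1, 64]

a₀ = ⌊√1076⌋ = 32.
With m₀=0, d₀=1 and mₖ₊₁ = dₖaₖ − mₖ, dₖ₊₁ = (n − mₖ₊₁²)/dₖ, aₖ₊₁ = ⌊(a₀+mₖ₊₁)/dₖ₊₁⌋:
  k=1: m=32, d=52, a=1
  k=2: m=20, d=13, a=4
  k=3: m=32, d=4, a=16
  k=4: m=32, d=13, a=4
  k=5: m=20, d=52, a=1
  k=6: m=32, d=1, a=64
d=1 and a=2a₀=64 at k=6, so the next step gives (m, d) = (32, 52) again — its k=1 value — and the period has length 6.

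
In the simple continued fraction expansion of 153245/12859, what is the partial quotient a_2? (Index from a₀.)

153245 = 11·12859 + 11796   →  a_0 = 11
12859 = 1·11796 + 1063   →  a_1 = 1
11796 = 11·1063 + 103   →  a_2 = 11

11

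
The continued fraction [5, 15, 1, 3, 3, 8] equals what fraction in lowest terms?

8623/1703

Using pₖ = aₖpₖ₋₁ + pₖ₋₂ and qₖ = aₖqₖ₋₁ + qₖ₋₂:
  k=0: a=5, p=5, q=1
  k=1: a=15, p=76, q=15
  k=2: a=1, p=81, q=16
  k=3: a=3, p=319, q=63
  k=4: a=3, p=1038, q=205
  k=5: a=8, p=8623, q=1703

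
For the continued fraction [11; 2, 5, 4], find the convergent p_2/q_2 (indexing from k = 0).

126/11

Using pₖ = aₖpₖ₋₁ + pₖ₋₂, qₖ = aₖqₖ₋₁ + qₖ₋₂ (with p₋₁=1, p₋₂=0, q₋₁=0, q₋₂=1):
  k=0: a=11, p=11, q=1
  k=1: a=2, p=23, q=2
  k=2: a=5, p=126, q=11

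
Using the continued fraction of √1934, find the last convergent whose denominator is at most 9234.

√1934 = [43; 1, 42, 1, 86, …] (period length 4).
Convergents:
  p_0/q_0 = 43/1
  p_1/q_1 = 44/1
  p_2/q_2 = 1891/43
  p_3/q_3 = 1935/44
  p_4/q_4 = 168301/3827
  p_5/q_5 = 170236/3871
  p_6/q_6 = 7318213/166409
q_5 = 3871 ≤ 9234 < 166409 = q_6, so the answer is 170236/3871.

170236/3871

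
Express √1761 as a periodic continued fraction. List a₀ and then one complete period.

[41; 1, 26, 1, 82]

a₀ = ⌊√1761⌋ = 41.
With m₀=0, d₀=1 and mₖ₊₁ = dₖaₖ − mₖ, dₖ₊₁ = (n − mₖ₊₁²)/dₖ, aₖ₊₁ = ⌊(a₀+mₖ₊₁)/dₖ₊₁⌋:
  k=1: m=41, d=80, a=1
  k=2: m=39, d=3, a=26
  k=3: m=39, d=80, a=1
  k=4: m=41, d=1, a=82
d=1 and a=2a₀=82 at k=4, so the next step gives (m, d) = (41, 80) again — its k=1 value — and the period has length 4.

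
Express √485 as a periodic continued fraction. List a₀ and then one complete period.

[22; 44]

a₀ = ⌊√485⌋ = 22.
With m₀=0, d₀=1 and mₖ₊₁ = dₖaₖ − mₖ, dₖ₊₁ = (n − mₖ₊₁²)/dₖ, aₖ₊₁ = ⌊(a₀+mₖ₊₁)/dₖ₊₁⌋:
  k=1: m=22, d=1, a=44
d=1 and a=2a₀=44 at k=1, so the next step gives (m, d) = (22, 1) again — its k=1 value — and the period has length 1.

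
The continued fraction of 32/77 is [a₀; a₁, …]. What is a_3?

32 = 0·77 + 32   →  a_0 = 0
77 = 2·32 + 13   →  a_1 = 2
32 = 2·13 + 6   →  a_2 = 2
13 = 2·6 + 1   →  a_3 = 2

2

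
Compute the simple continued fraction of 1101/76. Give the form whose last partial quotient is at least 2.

1101 = 14×76 + 37
76 = 2×37 + 2
37 = 18×2 + 1
2 = 2×1 + 0  (stop)
So 1101/76 = [14; 2, 18, 2].

[14; 2, 18, 2]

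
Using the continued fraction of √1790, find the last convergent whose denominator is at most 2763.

√1790 = [42; 3, 4, 8, 4, 3, 84, …] (period length 6).
Convergents:
  p_0/q_0 = 42/1
  p_1/q_1 = 127/3
  p_2/q_2 = 550/13
  p_3/q_3 = 4527/107
  p_4/q_4 = 18658/441
  p_5/q_5 = 60501/1430
  p_6/q_6 = 5100742/120561
q_5 = 1430 ≤ 2763 < 120561 = q_6, so the answer is 60501/1430.

60501/1430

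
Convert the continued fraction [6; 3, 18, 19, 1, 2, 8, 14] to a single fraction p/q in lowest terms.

Using pₖ = aₖpₖ₋₁ + pₖ₋₂ and qₖ = aₖqₖ₋₁ + qₖ₋₂:
  k=0: a=6, p=6, q=1
  k=1: a=3, p=19, q=3
  k=2: a=18, p=348, q=55
  k=3: a=19, p=6631, q=1048
  k=4: a=1, p=6979, q=1103
  k=5: a=2, p=20589, q=3254
  k=6: a=8, p=171691, q=27135
  k=7: a=14, p=2424263, q=383144

2424263/383144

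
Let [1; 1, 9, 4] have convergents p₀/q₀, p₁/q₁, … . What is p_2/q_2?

19/10

Using pₖ = aₖpₖ₋₁ + pₖ₋₂, qₖ = aₖqₖ₋₁ + qₖ₋₂ (with p₋₁=1, p₋₂=0, q₋₁=0, q₋₂=1):
  k=0: a=1, p=1, q=1
  k=1: a=1, p=2, q=1
  k=2: a=9, p=19, q=10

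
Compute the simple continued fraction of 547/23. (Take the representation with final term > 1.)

[23; 1, 3, 1, 1, 2]

547 = 23*23 + 18
23 = 1*18 + 5
18 = 3*5 + 3
5 = 1*3 + 2
3 = 1*2 + 1
2 = 2*1 + 0  (stop)
So 547/23 = [23; 1, 3, 1, 1, 2].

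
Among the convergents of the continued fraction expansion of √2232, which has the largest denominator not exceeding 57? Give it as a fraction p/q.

√2232 = [47; 4, 10, 4, 94, …] (period length 4).
Convergents:
  p_0/q_0 = 47/1
  p_1/q_1 = 189/4
  p_2/q_2 = 1937/41
  p_3/q_3 = 7937/168
q_2 = 41 ≤ 57 < 168 = q_3, so the answer is 1937/41.

1937/41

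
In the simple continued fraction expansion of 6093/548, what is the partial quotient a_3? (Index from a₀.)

6093 = 11·548 + 65   →  a_0 = 11
548 = 8·65 + 28   →  a_1 = 8
65 = 2·28 + 9   →  a_2 = 2
28 = 3·9 + 1   →  a_3 = 3

3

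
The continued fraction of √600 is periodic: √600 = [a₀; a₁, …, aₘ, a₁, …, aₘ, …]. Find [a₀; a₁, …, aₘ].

a₀ = ⌊√600⌋ = 24.
With m₀=0, d₀=1 and mₖ₊₁ = dₖaₖ − mₖ, dₖ₊₁ = (n − mₖ₊₁²)/dₖ, aₖ₊₁ = ⌊(a₀+mₖ₊₁)/dₖ₊₁⌋:
  k=1: m=24, d=24, a=2
  k=2: m=24, d=1, a=48
d=1 and a=2a₀=48 at k=2, so the next step gives (m, d) = (24, 24) again — its k=1 value — and the period has length 2.

[24; 2, 48]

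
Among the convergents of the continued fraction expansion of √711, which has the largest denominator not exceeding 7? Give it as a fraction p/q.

80/3

√711 = [26; 1, 1, 1, 52, …] (period length 4).
Convergents:
  p_0/q_0 = 26/1
  p_1/q_1 = 27/1
  p_2/q_2 = 53/2
  p_3/q_3 = 80/3
  p_4/q_4 = 4213/158
q_3 = 3 ≤ 7 < 158 = q_4, so the answer is 80/3.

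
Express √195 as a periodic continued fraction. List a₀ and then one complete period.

a₀ = ⌊√195⌋ = 13.
With m₀=0, d₀=1 and mₖ₊₁ = dₖaₖ − mₖ, dₖ₊₁ = (n − mₖ₊₁²)/dₖ, aₖ₊₁ = ⌊(a₀+mₖ₊₁)/dₖ₊₁⌋:
  k=1: m=13, d=26, a=1
  k=2: m=13, d=1, a=26
d=1 and a=2a₀=26 at k=2, so the next step gives (m, d) = (13, 26) again — its k=1 value — and the period has length 2.

[13; 1, 26]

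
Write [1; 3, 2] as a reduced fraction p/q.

Fold from the inside: start with 2/1.
  3 + 1/2 = 7/2
  1 + 2/7 = 9/7

9/7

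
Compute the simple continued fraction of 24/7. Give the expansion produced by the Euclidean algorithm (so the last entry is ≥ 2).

[3; 2, 3]

24 = 3*7 + 3
7 = 2*3 + 1
3 = 3*1 + 0  (stop)
So 24/7 = [3; 2, 3].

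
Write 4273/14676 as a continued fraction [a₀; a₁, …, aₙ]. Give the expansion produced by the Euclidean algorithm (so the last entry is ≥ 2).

[0; 3, 2, 3, 3, 9, 2, 9]

4273 = 0×14676 + 4273
14676 = 3×4273 + 1857
4273 = 2×1857 + 559
1857 = 3×559 + 180
559 = 3×180 + 19
180 = 9×19 + 9
19 = 2×9 + 1
9 = 9×1 + 0  (stop)
So 4273/14676 = [0; 3, 2, 3, 3, 9, 2, 9].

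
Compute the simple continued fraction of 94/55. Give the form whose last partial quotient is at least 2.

94 = 1*55 + 39
55 = 1*39 + 16
39 = 2*16 + 7
16 = 2*7 + 2
7 = 3*2 + 1
2 = 2*1 + 0  (stop)
So 94/55 = [1; 1, 2, 2, 3, 2].

[1; 1, 2, 2, 3, 2]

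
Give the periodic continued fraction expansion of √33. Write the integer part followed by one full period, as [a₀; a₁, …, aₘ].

[5; 1, 2, 1, 10]

a₀ = ⌊√33⌋ = 5.
With m₀=0, d₀=1 and mₖ₊₁ = dₖaₖ − mₖ, dₖ₊₁ = (n − mₖ₊₁²)/dₖ, aₖ₊₁ = ⌊(a₀+mₖ₊₁)/dₖ₊₁⌋:
  k=1: m=5, d=8, a=1
  k=2: m=3, d=3, a=2
  k=3: m=3, d=8, a=1
  k=4: m=5, d=1, a=10
d=1 and a=2a₀=10 at k=4, so the next step gives (m, d) = (5, 8) again — its k=1 value — and the period has length 4.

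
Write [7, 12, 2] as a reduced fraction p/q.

Using pₖ = aₖpₖ₋₁ + pₖ₋₂ and qₖ = aₖqₖ₋₁ + qₖ₋₂:
  k=0: a=7, p=7, q=1
  k=1: a=12, p=85, q=12
  k=2: a=2, p=177, q=25

177/25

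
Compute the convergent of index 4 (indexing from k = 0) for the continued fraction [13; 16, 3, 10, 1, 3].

7249/555

Using pₖ = aₖpₖ₋₁ + pₖ₋₂, qₖ = aₖqₖ₋₁ + qₖ₋₂ (with p₋₁=1, p₋₂=0, q₋₁=0, q₋₂=1):
  k=0: a=13, p=13, q=1
  k=1: a=16, p=209, q=16
  k=2: a=3, p=640, q=49
  k=3: a=10, p=6609, q=506
  k=4: a=1, p=7249, q=555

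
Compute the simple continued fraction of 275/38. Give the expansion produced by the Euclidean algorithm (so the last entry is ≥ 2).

[7; 4, 4, 2]

275 = 7*38 + 9
38 = 4*9 + 2
9 = 4*2 + 1
2 = 2*1 + 0  (stop)
So 275/38 = [7; 4, 4, 2].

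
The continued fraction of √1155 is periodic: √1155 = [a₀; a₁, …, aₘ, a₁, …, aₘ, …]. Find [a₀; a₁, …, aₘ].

a₀ = ⌊√1155⌋ = 33.
With m₀=0, d₀=1 and mₖ₊₁ = dₖaₖ − mₖ, dₖ₊₁ = (n − mₖ₊₁²)/dₖ, aₖ₊₁ = ⌊(a₀+mₖ₊₁)/dₖ₊₁⌋:
  k=1: m=33, d=66, a=1
  k=2: m=33, d=1, a=66
d=1 and a=2a₀=66 at k=2, so the next step gives (m, d) = (33, 66) again — its k=1 value — and the period has length 2.

[33; 1, 66]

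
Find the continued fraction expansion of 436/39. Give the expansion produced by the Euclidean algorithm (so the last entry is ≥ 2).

436 = 11·39 + 7
39 = 5·7 + 4
7 = 1·4 + 3
4 = 1·3 + 1
3 = 3·1 + 0  (stop)
So 436/39 = [11; 5, 1, 1, 3].

[11; 5, 1, 1, 3]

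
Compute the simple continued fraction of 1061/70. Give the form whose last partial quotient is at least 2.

1061 = 15*70 + 11
70 = 6*11 + 4
11 = 2*4 + 3
4 = 1*3 + 1
3 = 3*1 + 0  (stop)
So 1061/70 = [15; 6, 2, 1, 3].

[15; 6, 2, 1, 3]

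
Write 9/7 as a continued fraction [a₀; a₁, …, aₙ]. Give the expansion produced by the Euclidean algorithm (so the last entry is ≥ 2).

[1; 3, 2]

9 = 1·7 + 2
7 = 3·2 + 1
2 = 2·1 + 0  (stop)
So 9/7 = [1; 3, 2].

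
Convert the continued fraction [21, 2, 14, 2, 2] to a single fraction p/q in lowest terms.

3201/149

Using pₖ = aₖpₖ₋₁ + pₖ₋₂ and qₖ = aₖqₖ₋₁ + qₖ₋₂:
  k=0: a=21, p=21, q=1
  k=1: a=2, p=43, q=2
  k=2: a=14, p=623, q=29
  k=3: a=2, p=1289, q=60
  k=4: a=2, p=3201, q=149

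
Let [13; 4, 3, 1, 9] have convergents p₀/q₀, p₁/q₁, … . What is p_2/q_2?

Using pₖ = aₖpₖ₋₁ + pₖ₋₂, qₖ = aₖqₖ₋₁ + qₖ₋₂ (with p₋₁=1, p₋₂=0, q₋₁=0, q₋₂=1):
  k=0: a=13, p=13, q=1
  k=1: a=4, p=53, q=4
  k=2: a=3, p=172, q=13

172/13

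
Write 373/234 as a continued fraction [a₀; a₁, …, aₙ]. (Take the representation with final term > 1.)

[1; 1, 1, 2, 6, 3, 2]

373 = 1·234 + 139
234 = 1·139 + 95
139 = 1·95 + 44
95 = 2·44 + 7
44 = 6·7 + 2
7 = 3·2 + 1
2 = 2·1 + 0  (stop)
So 373/234 = [1; 1, 1, 2, 6, 3, 2].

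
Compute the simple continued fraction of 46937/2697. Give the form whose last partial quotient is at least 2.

46937 = 17*2697 + 1088
2697 = 2*1088 + 521
1088 = 2*521 + 46
521 = 11*46 + 15
46 = 3*15 + 1
15 = 15*1 + 0  (stop)
So 46937/2697 = [17; 2, 2, 11, 3, 15].

[17; 2, 2, 11, 3, 15]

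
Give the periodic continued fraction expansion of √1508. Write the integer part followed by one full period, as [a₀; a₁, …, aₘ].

a₀ = ⌊√1508⌋ = 38.
With m₀=0, d₀=1 and mₖ₊₁ = dₖaₖ − mₖ, dₖ₊₁ = (n − mₖ₊₁²)/dₖ, aₖ₊₁ = ⌊(a₀+mₖ₊₁)/dₖ₊₁⌋:
  k=1: m=38, d=64, a=1
  k=2: m=26, d=13, a=4
  k=3: m=26, d=64, a=1
  k=4: m=38, d=1, a=76
d=1 and a=2a₀=76 at k=4, so the next step gives (m, d) = (38, 64) again — its k=1 value — and the period has length 4.

[38; 1, 4, 1, 76]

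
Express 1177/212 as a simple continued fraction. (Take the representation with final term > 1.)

1177 = 5×212 + 117
212 = 1×117 + 95
117 = 1×95 + 22
95 = 4×22 + 7
22 = 3×7 + 1
7 = 7×1 + 0  (stop)
So 1177/212 = [5; 1, 1, 4, 3, 7].

[5; 1, 1, 4, 3, 7]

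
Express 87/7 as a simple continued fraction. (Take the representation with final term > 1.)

[12; 2, 3]

87 = 12*7 + 3
7 = 2*3 + 1
3 = 3*1 + 0  (stop)
So 87/7 = [12; 2, 3].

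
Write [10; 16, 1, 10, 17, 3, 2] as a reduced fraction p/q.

Fold from the inside: start with 2/1.
  3 + 1/2 = 7/2
  17 + 2/7 = 121/7
  10 + 7/121 = 1217/121
  1 + 121/1217 = 1338/1217
  16 + 1217/1338 = 22625/1338
  10 + 1338/22625 = 227588/22625

227588/22625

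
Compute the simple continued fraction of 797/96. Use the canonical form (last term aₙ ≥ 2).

[8; 3, 3, 4, 2]

797 = 8*96 + 29
96 = 3*29 + 9
29 = 3*9 + 2
9 = 4*2 + 1
2 = 2*1 + 0  (stop)
So 797/96 = [8; 3, 3, 4, 2].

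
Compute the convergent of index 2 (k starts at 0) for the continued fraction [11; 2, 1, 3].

34/3

Using pₖ = aₖpₖ₋₁ + pₖ₋₂, qₖ = aₖqₖ₋₁ + qₖ₋₂ (with p₋₁=1, p₋₂=0, q₋₁=0, q₋₂=1):
  k=0: a=11, p=11, q=1
  k=1: a=2, p=23, q=2
  k=2: a=1, p=34, q=3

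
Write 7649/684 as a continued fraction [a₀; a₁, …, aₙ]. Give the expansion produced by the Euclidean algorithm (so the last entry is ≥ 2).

7649 = 11·684 + 125
684 = 5·125 + 59
125 = 2·59 + 7
59 = 8·7 + 3
7 = 2·3 + 1
3 = 3·1 + 0  (stop)
So 7649/684 = [11; 5, 2, 8, 2, 3].

[11; 5, 2, 8, 2, 3]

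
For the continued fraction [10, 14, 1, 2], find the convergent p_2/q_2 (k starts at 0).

Using pₖ = aₖpₖ₋₁ + pₖ₋₂, qₖ = aₖqₖ₋₁ + qₖ₋₂ (with p₋₁=1, p₋₂=0, q₋₁=0, q₋₂=1):
  k=0: a=10, p=10, q=1
  k=1: a=14, p=141, q=14
  k=2: a=1, p=151, q=15

151/15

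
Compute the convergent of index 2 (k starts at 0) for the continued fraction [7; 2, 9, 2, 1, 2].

Using pₖ = aₖpₖ₋₁ + pₖ₋₂, qₖ = aₖqₖ₋₁ + qₖ₋₂ (with p₋₁=1, p₋₂=0, q₋₁=0, q₋₂=1):
  k=0: a=7, p=7, q=1
  k=1: a=2, p=15, q=2
  k=2: a=9, p=142, q=19

142/19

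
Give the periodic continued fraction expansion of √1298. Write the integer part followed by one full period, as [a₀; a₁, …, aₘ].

a₀ = ⌊√1298⌋ = 36.
With m₀=0, d₀=1 and mₖ₊₁ = dₖaₖ − mₖ, dₖ₊₁ = (n − mₖ₊₁²)/dₖ, aₖ₊₁ = ⌊(a₀+mₖ₊₁)/dₖ₊₁⌋:
  k=1: m=36, d=2, a=36
  k=2: m=36, d=1, a=72
d=1 and a=2a₀=72 at k=2, so the next step gives (m, d) = (36, 2) again — its k=1 value — and the period has length 2.

[36; 36, 72]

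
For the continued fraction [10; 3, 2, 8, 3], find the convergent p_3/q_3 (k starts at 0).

607/59

Using pₖ = aₖpₖ₋₁ + pₖ₋₂, qₖ = aₖqₖ₋₁ + qₖ₋₂ (with p₋₁=1, p₋₂=0, q₋₁=0, q₋₂=1):
  k=0: a=10, p=10, q=1
  k=1: a=3, p=31, q=3
  k=2: a=2, p=72, q=7
  k=3: a=8, p=607, q=59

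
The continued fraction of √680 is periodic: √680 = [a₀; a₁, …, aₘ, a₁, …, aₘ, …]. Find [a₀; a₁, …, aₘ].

[26; 13, 52]

a₀ = ⌊√680⌋ = 26.
With m₀=0, d₀=1 and mₖ₊₁ = dₖaₖ − mₖ, dₖ₊₁ = (n − mₖ₊₁²)/dₖ, aₖ₊₁ = ⌊(a₀+mₖ₊₁)/dₖ₊₁⌋:
  k=1: m=26, d=4, a=13
  k=2: m=26, d=1, a=52
d=1 and a=2a₀=52 at k=2, so the next step gives (m, d) = (26, 4) again — its k=1 value — and the period has length 2.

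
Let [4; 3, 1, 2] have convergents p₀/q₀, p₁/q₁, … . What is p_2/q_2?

17/4

Using pₖ = aₖpₖ₋₁ + pₖ₋₂, qₖ = aₖqₖ₋₁ + qₖ₋₂ (with p₋₁=1, p₋₂=0, q₋₁=0, q₋₂=1):
  k=0: a=4, p=4, q=1
  k=1: a=3, p=13, q=3
  k=2: a=1, p=17, q=4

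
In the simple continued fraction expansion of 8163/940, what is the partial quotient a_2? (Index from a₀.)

2

8163 = 8·940 + 643   →  a_0 = 8
940 = 1·643 + 297   →  a_1 = 1
643 = 2·297 + 49   →  a_2 = 2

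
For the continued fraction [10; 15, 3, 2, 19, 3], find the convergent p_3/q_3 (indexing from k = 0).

Using pₖ = aₖpₖ₋₁ + pₖ₋₂, qₖ = aₖqₖ₋₁ + qₖ₋₂ (with p₋₁=1, p₋₂=0, q₋₁=0, q₋₂=1):
  k=0: a=10, p=10, q=1
  k=1: a=15, p=151, q=15
  k=2: a=3, p=463, q=46
  k=3: a=2, p=1077, q=107

1077/107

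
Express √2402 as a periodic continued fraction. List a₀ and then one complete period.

a₀ = ⌊√2402⌋ = 49.
With m₀=0, d₀=1 and mₖ₊₁ = dₖaₖ − mₖ, dₖ₊₁ = (n − mₖ₊₁²)/dₖ, aₖ₊₁ = ⌊(a₀+mₖ₊₁)/dₖ₊₁⌋:
  k=1: m=49, d=1, a=98
d=1 and a=2a₀=98 at k=1, so the next step gives (m, d) = (49, 1) again — its k=1 value — and the period has length 1.

[49; 98]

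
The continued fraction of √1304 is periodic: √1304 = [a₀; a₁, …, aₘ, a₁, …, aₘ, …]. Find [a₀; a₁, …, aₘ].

a₀ = ⌊√1304⌋ = 36.
With m₀=0, d₀=1 and mₖ₊₁ = dₖaₖ − mₖ, dₖ₊₁ = (n − mₖ₊₁²)/dₖ, aₖ₊₁ = ⌊(a₀+mₖ₊₁)/dₖ₊₁⌋:
  k=1: m=36, d=8, a=9
  k=2: m=36, d=1, a=72
d=1 and a=2a₀=72 at k=2, so the next step gives (m, d) = (36, 8) again — its k=1 value — and the period has length 2.

[36; 9, 72]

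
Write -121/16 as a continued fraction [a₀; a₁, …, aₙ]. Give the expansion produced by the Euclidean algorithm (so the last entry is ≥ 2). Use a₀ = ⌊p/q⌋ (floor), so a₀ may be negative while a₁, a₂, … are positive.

-121 = -8×16 + 7
16 = 2×7 + 2
7 = 3×2 + 1
2 = 2×1 + 0  (stop)
So -121/16 = [-8; 2, 3, 2].

[-8; 2, 3, 2]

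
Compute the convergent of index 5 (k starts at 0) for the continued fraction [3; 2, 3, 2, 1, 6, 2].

529/154

Using pₖ = aₖpₖ₋₁ + pₖ₋₂, qₖ = aₖqₖ₋₁ + qₖ₋₂ (with p₋₁=1, p₋₂=0, q₋₁=0, q₋₂=1):
  k=0: a=3, p=3, q=1
  k=1: a=2, p=7, q=2
  k=2: a=3, p=24, q=7
  k=3: a=2, p=55, q=16
  k=4: a=1, p=79, q=23
  k=5: a=6, p=529, q=154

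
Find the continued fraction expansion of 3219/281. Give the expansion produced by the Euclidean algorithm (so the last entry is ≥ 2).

[11; 2, 5, 8, 3]

3219 = 11·281 + 128
281 = 2·128 + 25
128 = 5·25 + 3
25 = 8·3 + 1
3 = 3·1 + 0  (stop)
So 3219/281 = [11; 2, 5, 8, 3].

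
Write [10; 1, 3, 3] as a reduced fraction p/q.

Using pₖ = aₖpₖ₋₁ + pₖ₋₂ and qₖ = aₖqₖ₋₁ + qₖ₋₂:
  k=0: a=10, p=10, q=1
  k=1: a=1, p=11, q=1
  k=2: a=3, p=43, q=4
  k=3: a=3, p=140, q=13

140/13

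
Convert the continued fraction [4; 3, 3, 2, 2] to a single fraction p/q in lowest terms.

Fold from the inside: start with 2/1.
  2 + 1/2 = 5/2
  3 + 2/5 = 17/5
  3 + 5/17 = 56/17
  4 + 17/56 = 241/56

241/56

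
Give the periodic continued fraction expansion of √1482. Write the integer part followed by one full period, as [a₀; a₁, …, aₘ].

[38; 2, 76]

a₀ = ⌊√1482⌋ = 38.
With m₀=0, d₀=1 and mₖ₊₁ = dₖaₖ − mₖ, dₖ₊₁ = (n − mₖ₊₁²)/dₖ, aₖ₊₁ = ⌊(a₀+mₖ₊₁)/dₖ₊₁⌋:
  k=1: m=38, d=38, a=2
  k=2: m=38, d=1, a=76
d=1 and a=2a₀=76 at k=2, so the next step gives (m, d) = (38, 38) again — its k=1 value — and the period has length 2.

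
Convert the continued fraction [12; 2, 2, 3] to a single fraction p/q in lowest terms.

211/17

Using pₖ = aₖpₖ₋₁ + pₖ₋₂ and qₖ = aₖqₖ₋₁ + qₖ₋₂:
  k=0: a=12, p=12, q=1
  k=1: a=2, p=25, q=2
  k=2: a=2, p=62, q=5
  k=3: a=3, p=211, q=17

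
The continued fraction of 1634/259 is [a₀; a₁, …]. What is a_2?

1634 = 6·259 + 80   →  a_0 = 6
259 = 3·80 + 19   →  a_1 = 3
80 = 4·19 + 4   →  a_2 = 4

4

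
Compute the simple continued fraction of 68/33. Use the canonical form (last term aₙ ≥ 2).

[2; 16, 2]

68 = 2·33 + 2
33 = 16·2 + 1
2 = 2·1 + 0  (stop)
So 68/33 = [2; 16, 2].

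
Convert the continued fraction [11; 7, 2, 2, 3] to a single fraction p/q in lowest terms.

Using pₖ = aₖpₖ₋₁ + pₖ₋₂ and qₖ = aₖqₖ₋₁ + qₖ₋₂:
  k=0: a=11, p=11, q=1
  k=1: a=7, p=78, q=7
  k=2: a=2, p=167, q=15
  k=3: a=2, p=412, q=37
  k=4: a=3, p=1403, q=126

1403/126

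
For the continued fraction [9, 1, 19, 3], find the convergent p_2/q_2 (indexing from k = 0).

199/20

Using pₖ = aₖpₖ₋₁ + pₖ₋₂, qₖ = aₖqₖ₋₁ + qₖ₋₂ (with p₋₁=1, p₋₂=0, q₋₁=0, q₋₂=1):
  k=0: a=9, p=9, q=1
  k=1: a=1, p=10, q=1
  k=2: a=19, p=199, q=20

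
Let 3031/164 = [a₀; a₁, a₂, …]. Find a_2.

3031 = 18·164 + 79   →  a_0 = 18
164 = 2·79 + 6   →  a_1 = 2
79 = 13·6 + 1   →  a_2 = 13

13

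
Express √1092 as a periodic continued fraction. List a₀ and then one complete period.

[33; 22, 66]

a₀ = ⌊√1092⌋ = 33.
With m₀=0, d₀=1 and mₖ₊₁ = dₖaₖ − mₖ, dₖ₊₁ = (n − mₖ₊₁²)/dₖ, aₖ₊₁ = ⌊(a₀+mₖ₊₁)/dₖ₊₁⌋:
  k=1: m=33, d=3, a=22
  k=2: m=33, d=1, a=66
d=1 and a=2a₀=66 at k=2, so the next step gives (m, d) = (33, 3) again — its k=1 value — and the period has length 2.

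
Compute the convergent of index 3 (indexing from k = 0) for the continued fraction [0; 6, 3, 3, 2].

10/63

Using pₖ = aₖpₖ₋₁ + pₖ₋₂, qₖ = aₖqₖ₋₁ + qₖ₋₂ (with p₋₁=1, p₋₂=0, q₋₁=0, q₋₂=1):
  k=0: a=0, p=0, q=1
  k=1: a=6, p=1, q=6
  k=2: a=3, p=3, q=19
  k=3: a=3, p=10, q=63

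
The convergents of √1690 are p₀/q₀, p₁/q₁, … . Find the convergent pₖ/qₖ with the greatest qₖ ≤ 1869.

27379/666

√1690 = [41; 9, 8, 9, 82, …] (period length 4).
Convergents:
  p_0/q_0 = 41/1
  p_1/q_1 = 370/9
  p_2/q_2 = 3001/73
  p_3/q_3 = 27379/666
  p_4/q_4 = 2248079/54685
q_3 = 666 ≤ 1869 < 54685 = q_4, so the answer is 27379/666.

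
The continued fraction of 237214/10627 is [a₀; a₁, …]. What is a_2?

237214 = 22·10627 + 3420   →  a_0 = 22
10627 = 3·3420 + 367   →  a_1 = 3
3420 = 9·367 + 117   →  a_2 = 9

9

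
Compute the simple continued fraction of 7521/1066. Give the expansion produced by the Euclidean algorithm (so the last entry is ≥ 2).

7521 = 7×1066 + 59
1066 = 18×59 + 4
59 = 14×4 + 3
4 = 1×3 + 1
3 = 3×1 + 0  (stop)
So 7521/1066 = [7; 18, 14, 1, 3].

[7; 18, 14, 1, 3]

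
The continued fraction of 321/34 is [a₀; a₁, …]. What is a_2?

321 = 9·34 + 15   →  a_0 = 9
34 = 2·15 + 4   →  a_1 = 2
15 = 3·4 + 3   →  a_2 = 3

3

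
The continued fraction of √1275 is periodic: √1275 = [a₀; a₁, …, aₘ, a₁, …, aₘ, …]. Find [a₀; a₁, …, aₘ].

a₀ = ⌊√1275⌋ = 35.
With m₀=0, d₀=1 and mₖ₊₁ = dₖaₖ − mₖ, dₖ₊₁ = (n − mₖ₊₁²)/dₖ, aₖ₊₁ = ⌊(a₀+mₖ₊₁)/dₖ₊₁⌋:
  k=1: m=35, d=50, a=1
  k=2: m=15, d=21, a=2
  k=3: m=27, d=26, a=2
  k=4: m=25, d=25, a=2
  k=5: m=25, d=26, a=2
  k=6: m=27, d=21, a=2
  k=7: m=15, d=50, a=1
  k=8: m=35, d=1, a=70
d=1 and a=2a₀=70 at k=8, so the next step gives (m, d) = (35, 50) again — its k=1 value — and the period has length 8.

[35; 1, 2, 2, 2, 2, 2, 1, 70]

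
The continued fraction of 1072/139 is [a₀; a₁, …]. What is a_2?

2

1072 = 7·139 + 99   →  a_0 = 7
139 = 1·99 + 40   →  a_1 = 1
99 = 2·40 + 19   →  a_2 = 2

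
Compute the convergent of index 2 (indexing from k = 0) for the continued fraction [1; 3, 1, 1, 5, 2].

Using pₖ = aₖpₖ₋₁ + pₖ₋₂, qₖ = aₖqₖ₋₁ + qₖ₋₂ (with p₋₁=1, p₋₂=0, q₋₁=0, q₋₂=1):
  k=0: a=1, p=1, q=1
  k=1: a=3, p=4, q=3
  k=2: a=1, p=5, q=4

5/4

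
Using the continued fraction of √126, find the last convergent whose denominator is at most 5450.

√126 = [11; 4, 2, 4, 22, …] (period length 4).
Convergents:
  p_0/q_0 = 11/1
  p_1/q_1 = 45/4
  p_2/q_2 = 101/9
  p_3/q_3 = 449/40
  p_4/q_4 = 9979/889
  p_5/q_5 = 40365/3596
  p_6/q_6 = 90709/8081
q_5 = 3596 ≤ 5450 < 8081 = q_6, so the answer is 40365/3596.

40365/3596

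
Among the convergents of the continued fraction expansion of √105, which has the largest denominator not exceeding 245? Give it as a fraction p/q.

830/81

√105 = [10; 4, 20, …] (period length 2).
Convergents:
  p_0/q_0 = 10/1
  p_1/q_1 = 41/4
  p_2/q_2 = 830/81
  p_3/q_3 = 3361/328
q_2 = 81 ≤ 245 < 328 = q_3, so the answer is 830/81.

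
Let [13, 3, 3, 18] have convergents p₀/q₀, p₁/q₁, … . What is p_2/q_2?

Using pₖ = aₖpₖ₋₁ + pₖ₋₂, qₖ = aₖqₖ₋₁ + qₖ₋₂ (with p₋₁=1, p₋₂=0, q₋₁=0, q₋₂=1):
  k=0: a=13, p=13, q=1
  k=1: a=3, p=40, q=3
  k=2: a=3, p=133, q=10

133/10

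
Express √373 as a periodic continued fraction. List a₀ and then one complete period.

[19; 3, 5, 5, 3, 38]

a₀ = ⌊√373⌋ = 19.
With m₀=0, d₀=1 and mₖ₊₁ = dₖaₖ − mₖ, dₖ₊₁ = (n − mₖ₊₁²)/dₖ, aₖ₊₁ = ⌊(a₀+mₖ₊₁)/dₖ₊₁⌋:
  k=1: m=19, d=12, a=3
  k=2: m=17, d=7, a=5
  k=3: m=18, d=7, a=5
  k=4: m=17, d=12, a=3
  k=5: m=19, d=1, a=38
d=1 and a=2a₀=38 at k=5, so the next step gives (m, d) = (19, 12) again — its k=1 value — and the period has length 5.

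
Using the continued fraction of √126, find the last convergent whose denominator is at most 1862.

9979/889

√126 = [11; 4, 2, 4, 22, …] (period length 4).
Convergents:
  p_0/q_0 = 11/1
  p_1/q_1 = 45/4
  p_2/q_2 = 101/9
  p_3/q_3 = 449/40
  p_4/q_4 = 9979/889
  p_5/q_5 = 40365/3596
q_4 = 889 ≤ 1862 < 3596 = q_5, so the answer is 9979/889.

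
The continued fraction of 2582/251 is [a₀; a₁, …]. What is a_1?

2582 = 10·251 + 72   →  a_0 = 10
251 = 3·72 + 35   →  a_1 = 3

3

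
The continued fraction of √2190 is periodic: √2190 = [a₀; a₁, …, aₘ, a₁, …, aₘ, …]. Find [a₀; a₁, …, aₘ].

a₀ = ⌊√2190⌋ = 46.
With m₀=0, d₀=1 and mₖ₊₁ = dₖaₖ − mₖ, dₖ₊₁ = (n − mₖ₊₁²)/dₖ, aₖ₊₁ = ⌊(a₀+mₖ₊₁)/dₖ₊₁⌋:
  k=1: m=46, d=74, a=1
  k=2: m=28, d=19, a=3
  k=3: m=29, d=71, a=1
  k=4: m=42, d=6, a=14
  k=5: m=42, d=71, a=1
  k=6: m=29, d=19, a=3
  k=7: m=28, d=74, a=1
  k=8: m=46, d=1, a=92
d=1 and a=2a₀=92 at k=8, so the next step gives (m, d) = (46, 74) again — its k=1 value — and the period has length 8.

[46; 1, 3, 1, 14, 1, 3, 1, 92]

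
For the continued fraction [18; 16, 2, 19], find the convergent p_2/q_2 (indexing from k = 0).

596/33

Using pₖ = aₖpₖ₋₁ + pₖ₋₂, qₖ = aₖqₖ₋₁ + qₖ₋₂ (with p₋₁=1, p₋₂=0, q₋₁=0, q₋₂=1):
  k=0: a=18, p=18, q=1
  k=1: a=16, p=289, q=16
  k=2: a=2, p=596, q=33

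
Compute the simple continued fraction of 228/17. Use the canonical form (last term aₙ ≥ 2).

[13; 2, 2, 3]

228 = 13×17 + 7
17 = 2×7 + 3
7 = 2×3 + 1
3 = 3×1 + 0  (stop)
So 228/17 = [13; 2, 2, 3].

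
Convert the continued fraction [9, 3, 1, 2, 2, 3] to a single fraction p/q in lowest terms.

825/89

Fold from the inside: start with 3/1.
  2 + 1/3 = 7/3
  2 + 3/7 = 17/7
  1 + 7/17 = 24/17
  3 + 17/24 = 89/24
  9 + 24/89 = 825/89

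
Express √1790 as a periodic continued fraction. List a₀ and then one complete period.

a₀ = ⌊√1790⌋ = 42.
With m₀=0, d₀=1 and mₖ₊₁ = dₖaₖ − mₖ, dₖ₊₁ = (n − mₖ₊₁²)/dₖ, aₖ₊₁ = ⌊(a₀+mₖ₊₁)/dₖ₊₁⌋:
  k=1: m=42, d=26, a=3
  k=2: m=36, d=19, a=4
  k=3: m=40, d=10, a=8
  k=4: m=40, d=19, a=4
  k=5: m=36, d=26, a=3
  k=6: m=42, d=1, a=84
d=1 and a=2a₀=84 at k=6, so the next step gives (m, d) = (42, 26) again — its k=1 value — and the period has length 6.

[42; 3, 4, 8, 4, 3, 84]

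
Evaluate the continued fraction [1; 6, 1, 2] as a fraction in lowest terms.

23/20

Fold from the inside: start with 2/1.
  1 + 1/2 = 3/2
  6 + 2/3 = 20/3
  1 + 3/20 = 23/20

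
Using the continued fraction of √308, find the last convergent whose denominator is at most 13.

√308 = [17; 1, 1, 4, 1, 1, 34, …] (period length 6).
Convergents:
  p_0/q_0 = 17/1
  p_1/q_1 = 18/1
  p_2/q_2 = 35/2
  p_3/q_3 = 158/9
  p_4/q_4 = 193/11
  p_5/q_5 = 351/20
q_4 = 11 ≤ 13 < 20 = q_5, so the answer is 193/11.

193/11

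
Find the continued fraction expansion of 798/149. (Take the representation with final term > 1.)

[5; 2, 1, 4, 3, 3]

798 = 5*149 + 53
149 = 2*53 + 43
53 = 1*43 + 10
43 = 4*10 + 3
10 = 3*3 + 1
3 = 3*1 + 0  (stop)
So 798/149 = [5; 2, 1, 4, 3, 3].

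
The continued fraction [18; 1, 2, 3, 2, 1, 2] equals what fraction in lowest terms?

1664/89

Fold from the inside: start with 2/1.
  1 + 1/2 = 3/2
  2 + 2/3 = 8/3
  3 + 3/8 = 27/8
  2 + 8/27 = 62/27
  1 + 27/62 = 89/62
  18 + 62/89 = 1664/89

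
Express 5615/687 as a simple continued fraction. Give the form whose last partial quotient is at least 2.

5615 = 8*687 + 119
687 = 5*119 + 92
119 = 1*92 + 27
92 = 3*27 + 11
27 = 2*11 + 5
11 = 2*5 + 1
5 = 5*1 + 0  (stop)
So 5615/687 = [8; 5, 1, 3, 2, 2, 5].

[8; 5, 1, 3, 2, 2, 5]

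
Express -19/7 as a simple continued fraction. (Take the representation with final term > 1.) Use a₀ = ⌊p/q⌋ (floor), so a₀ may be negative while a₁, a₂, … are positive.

[-3; 3, 2]

-19 = -3·7 + 2
7 = 3·2 + 1
2 = 2·1 + 0  (stop)
So -19/7 = [-3; 3, 2].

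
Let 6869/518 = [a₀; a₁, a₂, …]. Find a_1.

3

6869 = 13·518 + 135   →  a_0 = 13
518 = 3·135 + 113   →  a_1 = 3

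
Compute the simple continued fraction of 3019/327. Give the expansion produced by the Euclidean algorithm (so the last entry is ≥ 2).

[9; 4, 3, 3, 3, 2]

3019 = 9·327 + 76
327 = 4·76 + 23
76 = 3·23 + 7
23 = 3·7 + 2
7 = 3·2 + 1
2 = 2·1 + 0  (stop)
So 3019/327 = [9; 4, 3, 3, 3, 2].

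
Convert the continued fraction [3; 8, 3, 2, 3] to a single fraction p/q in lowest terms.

621/199

Fold from the inside: start with 3/1.
  2 + 1/3 = 7/3
  3 + 3/7 = 24/7
  8 + 7/24 = 199/24
  3 + 24/199 = 621/199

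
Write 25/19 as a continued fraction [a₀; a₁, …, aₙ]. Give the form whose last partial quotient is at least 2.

25 = 1·19 + 6
19 = 3·6 + 1
6 = 6·1 + 0  (stop)
So 25/19 = [1; 3, 6].

[1; 3, 6]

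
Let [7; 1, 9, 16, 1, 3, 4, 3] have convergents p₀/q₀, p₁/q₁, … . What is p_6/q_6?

Using pₖ = aₖpₖ₋₁ + pₖ₋₂, qₖ = aₖqₖ₋₁ + qₖ₋₂ (with p₋₁=1, p₋₂=0, q₋₁=0, q₋₂=1):
  k=0: a=7, p=7, q=1
  k=1: a=1, p=8, q=1
  k=2: a=9, p=79, q=10
  k=3: a=16, p=1272, q=161
  k=4: a=1, p=1351, q=171
  k=5: a=3, p=5325, q=674
  k=6: a=4, p=22651, q=2867

22651/2867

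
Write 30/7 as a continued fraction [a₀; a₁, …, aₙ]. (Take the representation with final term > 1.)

[4; 3, 2]

30 = 4·7 + 2
7 = 3·2 + 1
2 = 2·1 + 0  (stop)
So 30/7 = [4; 3, 2].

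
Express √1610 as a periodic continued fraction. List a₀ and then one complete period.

a₀ = ⌊√1610⌋ = 40.
With m₀=0, d₀=1 and mₖ₊₁ = dₖaₖ − mₖ, dₖ₊₁ = (n − mₖ₊₁²)/dₖ, aₖ₊₁ = ⌊(a₀+mₖ₊₁)/dₖ₊₁⌋:
  k=1: m=40, d=10, a=8
  k=2: m=40, d=1, a=80
d=1 and a=2a₀=80 at k=2, so the next step gives (m, d) = (40, 10) again — its k=1 value — and the period has length 2.

[40; 8, 80]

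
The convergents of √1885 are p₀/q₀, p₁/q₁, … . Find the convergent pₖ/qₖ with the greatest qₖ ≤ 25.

√1885 = [43; 2, 2, 2, 86, …] (period length 4).
Convergents:
  p_0/q_0 = 43/1
  p_1/q_1 = 87/2
  p_2/q_2 = 217/5
  p_3/q_3 = 521/12
  p_4/q_4 = 45023/1037
q_3 = 12 ≤ 25 < 1037 = q_4, so the answer is 521/12.

521/12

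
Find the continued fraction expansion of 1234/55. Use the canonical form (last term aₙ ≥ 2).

[22; 2, 3, 2, 3]

1234 = 22·55 + 24
55 = 2·24 + 7
24 = 3·7 + 3
7 = 2·3 + 1
3 = 3·1 + 0  (stop)
So 1234/55 = [22; 2, 3, 2, 3].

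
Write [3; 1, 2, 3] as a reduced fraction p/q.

37/10

Using pₖ = aₖpₖ₋₁ + pₖ₋₂ and qₖ = aₖqₖ₋₁ + qₖ₋₂:
  k=0: a=3, p=3, q=1
  k=1: a=1, p=4, q=1
  k=2: a=2, p=11, q=3
  k=3: a=3, p=37, q=10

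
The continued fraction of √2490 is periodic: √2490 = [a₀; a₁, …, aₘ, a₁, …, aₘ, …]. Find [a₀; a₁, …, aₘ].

a₀ = ⌊√2490⌋ = 49.

[49; 1, 8, 1, 98]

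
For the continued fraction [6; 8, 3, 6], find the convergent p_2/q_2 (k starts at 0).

Using pₖ = aₖpₖ₋₁ + pₖ₋₂, qₖ = aₖqₖ₋₁ + qₖ₋₂ (with p₋₁=1, p₋₂=0, q₋₁=0, q₋₂=1):
  k=0: a=6, p=6, q=1
  k=1: a=8, p=49, q=8
  k=2: a=3, p=153, q=25

153/25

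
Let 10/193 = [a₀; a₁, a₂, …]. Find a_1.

10 = 0·193 + 10   →  a_0 = 0
193 = 19·10 + 3   →  a_1 = 19

19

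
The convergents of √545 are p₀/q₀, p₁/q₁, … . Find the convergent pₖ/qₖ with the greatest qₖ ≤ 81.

677/29

√545 = [23; 2, 1, 8, 1, 2, 46, …] (period length 6).
Convergents:
  p_0/q_0 = 23/1
  p_1/q_1 = 47/2
  p_2/q_2 = 70/3
  p_3/q_3 = 607/26
  p_4/q_4 = 677/29
  p_5/q_5 = 1961/84
q_4 = 29 ≤ 81 < 84 = q_5, so the answer is 677/29.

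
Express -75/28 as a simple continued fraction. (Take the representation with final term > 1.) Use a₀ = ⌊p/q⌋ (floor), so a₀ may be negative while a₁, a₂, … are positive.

[-3; 3, 9]

-75 = -3×28 + 9
28 = 3×9 + 1
9 = 9×1 + 0  (stop)
So -75/28 = [-3; 3, 9].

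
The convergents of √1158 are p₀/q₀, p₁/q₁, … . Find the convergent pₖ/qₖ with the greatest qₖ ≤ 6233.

√1158 = [34; 34, 68, …] (period length 2).
Convergents:
  p_0/q_0 = 34/1
  p_1/q_1 = 1157/34
  p_2/q_2 = 78710/2313
  p_3/q_3 = 2677297/78676
q_2 = 2313 ≤ 6233 < 78676 = q_3, so the answer is 78710/2313.

78710/2313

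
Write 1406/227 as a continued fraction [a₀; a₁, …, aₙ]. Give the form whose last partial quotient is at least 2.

1406 = 6×227 + 44
227 = 5×44 + 7
44 = 6×7 + 2
7 = 3×2 + 1
2 = 2×1 + 0  (stop)
So 1406/227 = [6; 5, 6, 3, 2].

[6; 5, 6, 3, 2]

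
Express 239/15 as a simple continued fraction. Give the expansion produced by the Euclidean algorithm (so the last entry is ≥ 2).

[15; 1, 14]

239 = 15*15 + 14
15 = 1*14 + 1
14 = 14*1 + 0  (stop)
So 239/15 = [15; 1, 14].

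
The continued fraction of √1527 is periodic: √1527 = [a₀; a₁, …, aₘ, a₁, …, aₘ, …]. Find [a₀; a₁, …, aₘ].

a₀ = ⌊√1527⌋ = 39.
With m₀=0, d₀=1 and mₖ₊₁ = dₖaₖ − mₖ, dₖ₊₁ = (n − mₖ₊₁²)/dₖ, aₖ₊₁ = ⌊(a₀+mₖ₊₁)/dₖ₊₁⌋:
  k=1: m=39, d=6, a=13
  k=2: m=39, d=1, a=78
d=1 and a=2a₀=78 at k=2, so the next step gives (m, d) = (39, 6) again — its k=1 value — and the period has length 2.

[39; 13, 78]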